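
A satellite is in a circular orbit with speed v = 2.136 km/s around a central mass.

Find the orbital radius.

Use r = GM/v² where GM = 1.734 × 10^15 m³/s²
v = 2.136 km/s = 2136 m/s
GM = 1.734 × 10^15 m³/s²
v² = 4.5625 × 10^6 m²/s²
r = GM/v² = (1.734 × 10^15) / (4.5625 × 10^6) = 3.80055 × 10^8 m ≈ 380.1 Mm

Final answer: 380.1 Mm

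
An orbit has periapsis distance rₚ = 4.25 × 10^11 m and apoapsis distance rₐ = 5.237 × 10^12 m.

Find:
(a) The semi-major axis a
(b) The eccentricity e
rₚ = 4.25 × 10^11 m
rₐ = 5.237 × 10^12 m
(a) a = (rₚ + rₐ)/2 = 2.831 × 10^12 m ≈ 2.831 × 10^12 m
(b) e = (rₐ − rₚ)/(rₐ + rₚ) = (4.812 × 10^12) / (5.662 × 10^12) = 0.849876

Final answer:
(a) a = 2.831 × 10^12 m
(b) e = 0.8499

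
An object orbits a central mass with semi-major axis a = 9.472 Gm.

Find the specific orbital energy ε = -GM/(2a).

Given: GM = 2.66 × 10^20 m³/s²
a = 9.472 Gm = 9.472 × 10^9 m
GM = 2.66 × 10^20 m³/s²
2a = 1.8944 × 10^10 m
ε = −GM/(2a) = -1.40414 × 10^10 J/kg ≈ -14.04 GJ/kg

Final answer: -14.04 GJ/kg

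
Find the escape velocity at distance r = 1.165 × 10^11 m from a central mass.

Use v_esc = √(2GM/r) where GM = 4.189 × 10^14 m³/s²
r = 1.165 × 10^11 m
GM = 4.189 × 10^14 m³/s²
2GM/r = 2 × (4.189 × 10^14) / (1.165 × 10^11) = 7191.42 m²/s²
v_esc = √(2GM/r) = 84.8022 m/s ≈ 84.8 m/s

Final answer: 84.8 m/s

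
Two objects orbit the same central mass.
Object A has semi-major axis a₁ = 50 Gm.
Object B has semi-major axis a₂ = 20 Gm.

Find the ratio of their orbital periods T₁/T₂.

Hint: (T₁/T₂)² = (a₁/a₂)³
a₁ = 50 Gm = 5 × 10^10 m
a₂ = 20 Gm = 2 × 10^10 m
a₁/a₂ = 2.5
T₁/T₂ = (a₁/a₂)^(3/2) = (2.5)^1.5 = 3.95285

Final answer: T₁/T₂ = 3.953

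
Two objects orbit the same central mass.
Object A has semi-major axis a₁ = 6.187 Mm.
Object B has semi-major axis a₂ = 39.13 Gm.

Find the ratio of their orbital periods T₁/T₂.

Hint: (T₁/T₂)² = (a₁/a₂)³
a₁ = 6.187 Mm = 6.187 × 10^6 m
a₂ = 39.13 Gm = 3.913 × 10^10 m
a₁/a₂ = 0.000158114
T₁/T₂ = (a₁/a₂)^(3/2) = (0.000158114)^1.5 = 1.98818 × 10^-6

Final answer: T₁/T₂ = 1.988 × 10^-6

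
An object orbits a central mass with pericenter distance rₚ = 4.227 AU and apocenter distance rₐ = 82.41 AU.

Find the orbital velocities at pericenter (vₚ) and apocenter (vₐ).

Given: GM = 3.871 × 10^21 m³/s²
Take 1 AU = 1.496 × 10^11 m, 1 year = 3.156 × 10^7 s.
rₚ = 4.227 AU = 6.32359 × 10^11 m
rₐ = 82.41 AU = 1.23285 × 10^13 m
GM = 3.871 × 10^21 m³/s²
a = (rₚ + rₐ)/2 = 6.48045 × 10^12 m
Vis-viva: v² = GM (2/r − 1/a)
vₚ² = 3.871 × 10^21 × (3.16276 × 10^-12 − 1.5431 × 10^-13) = 1.16457 × 10^10 m²/s²
vₚ = 107915 m/s ≈ 22.77 AU/year
vₐ² = 3.871 × 10^21 × (1.62225 × 10^-13 − 1.5431 × 10^-13) = 3.06387 × 10^7 m²/s²
vₐ = 5535.22 m/s ≈ 1.168 AU/year

Final answer: vₚ = 22.77 AU/year, vₐ = 1.168 AU/year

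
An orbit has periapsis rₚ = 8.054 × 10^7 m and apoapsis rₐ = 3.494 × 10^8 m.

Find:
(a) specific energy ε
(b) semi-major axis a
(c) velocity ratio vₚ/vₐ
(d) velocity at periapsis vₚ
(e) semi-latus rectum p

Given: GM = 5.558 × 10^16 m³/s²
rₚ = 8.054 × 10^7 m
rₐ = 3.494 × 10^8 m
GM = 5.558 × 10^16 m³/s²
a = (rₚ + rₐ)/2 = 2.1497 × 10^8 m
e = (rₐ − rₚ)/(rₐ + rₚ) = (2.6886 × 10^8) / (4.2994 × 10^8) = 0.625343
(a) 2a = 4.2994 × 10^8 m;  ε = −GM/(2a) = -1.29274 × 10^8 J/kg ≈ -129.3 MJ/kg
(b) a = 2.1497 × 10^8 m ≈ 2.15 × 10^8 m
(c) vₚ/vₐ = rₐ/rₚ (angular momentum) = (3.494 × 10^8) / (8.054 × 10^7) = 4.33822 ≈ 4.338
(d) vₚ² = GM (2/rₚ − 1/a) = 5.558 × 10^16 × (2.48324 × 10^-8 − 4.65181 × 10^-9) = 1.12164 × 10^9 m²/s²;  vₚ = 33490.8 m/s ≈ 33.49 km/s
(e) 1 − e² = 0.608946;  p = a(1 − e²) = 2.1497 × 10^8 × 0.608946 = 1.30905 × 10^8 m ≈ 1.309 × 10^8 m

Final answer:
(a) specific energy ε = -129.3 MJ/kg
(b) semi-major axis a = 2.15 × 10^8 m
(c) velocity ratio vₚ/vₐ = 4.338
(d) velocity at periapsis vₚ = 33.49 km/s
(e) semi-latus rectum p = 1.309 × 10^8 m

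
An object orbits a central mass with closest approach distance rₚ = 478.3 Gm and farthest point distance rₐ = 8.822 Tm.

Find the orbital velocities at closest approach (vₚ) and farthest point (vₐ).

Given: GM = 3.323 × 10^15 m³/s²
rₚ = 478.3 Gm = 4.783 × 10^11 m
rₐ = 8.822 Tm = 8.822 × 10^12 m
GM = 3.323 × 10^15 m³/s²
a = (rₚ + rₐ)/2 = 4.65015 × 10^12 m
Vis-viva: v² = GM (2/r − 1/a)
vₚ² = 3.323 × 10^15 × (4.18148 × 10^-12 − 2.15047 × 10^-13) = 13180.4 m²/s²
vₚ = 114.806 m/s ≈ 114.8 m/s
vₐ² = 3.323 × 10^15 × (2.26706 × 10^-13 − 2.15047 × 10^-13) = 38.7433 m²/s²
vₐ = 6.22441 m/s ≈ 6.224 m/s

Final answer: vₚ = 114.8 m/s, vₐ = 6.224 m/s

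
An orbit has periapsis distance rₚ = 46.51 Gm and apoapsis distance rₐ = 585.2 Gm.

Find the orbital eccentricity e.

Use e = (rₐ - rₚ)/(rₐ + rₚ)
rₚ = 46.51 Gm = 4.651 × 10^10 m
rₐ = 585.2 Gm = 5.852 × 10^11 m
rₐ − rₚ = 5.3869 × 10^11 m
rₐ + rₚ = 6.3171 × 10^11 m
e = (rₐ − rₚ)/(rₐ + rₚ) = 0.852749

Final answer: e = 0.8527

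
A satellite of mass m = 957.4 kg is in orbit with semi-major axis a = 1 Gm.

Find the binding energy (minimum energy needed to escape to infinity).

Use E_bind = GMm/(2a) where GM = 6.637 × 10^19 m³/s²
a = 1 Gm = 1 × 10^9 m
GM = 6.637 × 10^19 m³/s²
m = 957.4 kg
GMm = 6.637 × 10^19 × 957.4 = 6.35426 × 10^22 m³·kg/s²
2a = 2 × 10^9 m
E_bind = GMm/(2a) = 3.17713 × 10^13 J ≈ 31.77 TJ

Final answer: 31.77 TJ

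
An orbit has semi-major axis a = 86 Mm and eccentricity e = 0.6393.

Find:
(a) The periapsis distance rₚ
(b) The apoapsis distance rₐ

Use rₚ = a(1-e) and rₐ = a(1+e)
a = 86 Mm = 8.6 × 10^7 m
e = 0.6393:  1 − e = 0.3607,  1 + e = 1.6393
(a) rₚ = a(1 − e) = 8.6 × 10^7 m × 0.3607 = 3.10202 × 10^7 m ≈ 31.02 Mm
(b) rₐ = a(1 + e) = 8.6 × 10^7 m × 1.6393 = 1.4098 × 10^8 m ≈ 141 Mm

Final answer:
(a) rₚ = 31.02 Mm
(b) rₐ = 141 Mm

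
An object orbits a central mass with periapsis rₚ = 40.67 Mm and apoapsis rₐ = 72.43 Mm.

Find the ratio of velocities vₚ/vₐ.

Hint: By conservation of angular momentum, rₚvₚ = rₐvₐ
rₚ = 40.67 Mm = 4.067 × 10^7 m
rₐ = 72.43 Mm = 7.243 × 10^7 m
rₚvₚ = rₐvₐ  ⇒  vₚ/vₐ = rₐ/rₚ
vₚ/vₐ = (7.243 × 10^7) / (4.067 × 10^7) = 1.78092

Final answer: vₚ/vₐ = 1.781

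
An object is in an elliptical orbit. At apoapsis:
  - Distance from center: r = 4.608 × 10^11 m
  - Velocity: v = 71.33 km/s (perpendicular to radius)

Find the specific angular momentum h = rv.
r = 4.608 × 10^11 m
v = 71.33 km/s = 71330 m/s
h = rv = 4.608 × 10^11 × 71330 = 3.28689 × 10^16 m²/s ≈ 3.287 × 10^16 m²/s

Final answer: h = 3.287 × 10^16 m²/s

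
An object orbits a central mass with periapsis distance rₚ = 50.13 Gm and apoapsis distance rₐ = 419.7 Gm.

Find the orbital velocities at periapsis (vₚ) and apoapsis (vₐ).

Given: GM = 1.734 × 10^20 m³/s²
rₚ = 50.13 Gm = 5.013 × 10^10 m
rₐ = 419.7 Gm = 4.197 × 10^11 m
GM = 1.734 × 10^20 m³/s²
a = (rₚ + rₐ)/2 = 2.34915 × 10^11 m
Vis-viva: v² = GM (2/r − 1/a)
vₚ² = 1.734 × 10^20 × (3.98963 × 10^-11 − 4.25686 × 10^-12) = 6.17987 × 10^9 m²/s²
vₚ = 78612.2 m/s ≈ 78.61 km/s
vₐ² = 1.734 × 10^20 × (4.76531 × 10^-12 − 4.25686 × 10^-12) = 8.81652 × 10^7 m²/s²
vₐ = 9389.63 m/s ≈ 9.39 km/s

Final answer: vₚ = 78.61 km/s, vₐ = 9.39 km/s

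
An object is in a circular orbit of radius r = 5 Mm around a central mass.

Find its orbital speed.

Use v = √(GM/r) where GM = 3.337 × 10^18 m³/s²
r = 5 Mm = 5 × 10^6 m
GM = 3.337 × 10^18 m³/s²
GM/r = (3.337 × 10^18) / (5 × 10^6) = 6.674 × 10^11 m²/s²
v = √(GM/r) = 816946 m/s ≈ 816.9 km/s

Final answer: 816.9 km/s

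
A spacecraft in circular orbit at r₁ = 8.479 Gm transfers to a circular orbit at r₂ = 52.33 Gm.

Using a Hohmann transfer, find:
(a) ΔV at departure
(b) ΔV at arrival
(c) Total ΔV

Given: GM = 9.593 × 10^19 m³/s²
r₁ = 8.479 Gm = 8.479 × 10^9 m
r₂ = 52.33 Gm = 5.233 × 10^10 m
GM = 9.593 × 10^19 m³/s²
Transfer ellipse: a_t = (r₁ + r₂)/2 = 3.04045 × 10^10 m
Circular speed at r₁: v₁ = √(GM/r₁) = 106367 m/s
Transfer speed at r₁ (periapsis): v₁ₜ = √(GM(2/r₁ − 1/a_t)) = 139544 m/s
(a) ΔV₁ = v₁ₜ − v₁ = 33177.5 m/s ≈ 33.18 km/s
Circular speed at r₂: v₂ = √(GM/r₂) = 42815.6 m/s
Transfer speed at r₂ (apoapsis): v₂ₜ = √(GM(2/r₂ − 1/a_t)) = 22610.2 m/s
(b) ΔV₂ = v₂ − v₂ₜ = 20205.3 m/s ≈ 20.21 km/s
(c) ΔV_total = ΔV₁ + ΔV₂ = 53382.9 m/s ≈ 53.38 km/s

Final answer:
(a) ΔV₁ = 33.18 km/s
(b) ΔV₂ = 20.21 km/s
(c) ΔV_total = 53.38 km/s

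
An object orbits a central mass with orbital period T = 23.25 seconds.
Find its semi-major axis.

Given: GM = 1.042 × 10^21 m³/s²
T = 23.25 seconds
GM = 1.042 × 10^21 m³/s²
Kepler's third law: a³ = GM T² / (4π²)
T² = 540.562 s²
a³ = (1.042 × 10^21) × 540.562 / (4π²) = 1.42677 × 10^22 m³
a = (a³)^(1/3) = 2.42541 × 10^7 m ≈ 24.25 Mm

Final answer: 24.25 Mm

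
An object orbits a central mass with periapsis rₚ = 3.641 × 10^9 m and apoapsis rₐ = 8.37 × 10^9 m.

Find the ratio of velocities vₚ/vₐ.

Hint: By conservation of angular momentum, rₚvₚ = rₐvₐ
rₚ = 3.641 × 10^9 m
rₐ = 8.37 × 10^9 m
rₚvₚ = rₐvₐ  ⇒  vₚ/vₐ = rₐ/rₚ
vₚ/vₐ = (8.37 × 10^9) / (3.641 × 10^9) = 2.29882

Final answer: vₚ/vₐ = 2.299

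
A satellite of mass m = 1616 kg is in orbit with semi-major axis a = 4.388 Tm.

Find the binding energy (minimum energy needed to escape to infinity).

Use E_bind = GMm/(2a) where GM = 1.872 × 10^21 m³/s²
a = 4.388 Tm = 4.388 × 10^12 m
GM = 1.872 × 10^21 m³/s²
m = 1616 kg
GMm = 1.872 × 10^21 × 1616 = 3.02515 × 10^24 m³·kg/s²
2a = 8.776 × 10^12 m
E_bind = GMm/(2a) = 3.44707 × 10^11 J ≈ 344.7 GJ

Final answer: 344.7 GJ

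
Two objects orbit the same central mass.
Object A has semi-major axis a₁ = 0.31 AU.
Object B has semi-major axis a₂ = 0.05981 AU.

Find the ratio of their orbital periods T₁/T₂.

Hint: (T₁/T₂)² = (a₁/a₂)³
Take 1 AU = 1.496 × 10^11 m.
a₁ = 0.31 AU = 4.6376 × 10^10 m
a₂ = 0.05981 AU = 8.94758 × 10^9 m
a₁/a₂ = 5.18308
T₁/T₂ = (a₁/a₂)^(3/2) = (5.18308)^1.5 = 11.8

Final answer: T₁/T₂ = 11.8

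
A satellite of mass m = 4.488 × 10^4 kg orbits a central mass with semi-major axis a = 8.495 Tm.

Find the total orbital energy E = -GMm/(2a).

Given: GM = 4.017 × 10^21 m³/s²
a = 8.495 Tm = 8.495 × 10^12 m
GM = 4.017 × 10^21 m³/s²
2a = 1.699 × 10^13 m
GMm = 4.017 × 10^21 × 44880 = 1.80283 × 10^26 m³·kg/s²
E = −GMm/(2a) = -1.06111 × 10^13 J ≈ -10.61 TJ

Final answer: -10.61 TJ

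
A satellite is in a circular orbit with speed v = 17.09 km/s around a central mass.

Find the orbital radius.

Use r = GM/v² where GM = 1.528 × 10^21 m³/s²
v = 17.09 km/s = 17090 m/s
GM = 1.528 × 10^21 m³/s²
v² = 2.92068 × 10^8 m²/s²
r = GM/v² = (1.528 × 10^21) / (2.92068 × 10^8) = 5.23166 × 10^12 m ≈ 5.232 × 10^12 m

Final answer: 5.232 × 10^12 m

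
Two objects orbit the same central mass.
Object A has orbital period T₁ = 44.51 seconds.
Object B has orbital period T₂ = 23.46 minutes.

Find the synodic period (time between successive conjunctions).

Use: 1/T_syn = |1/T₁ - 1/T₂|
T₁ = 44.51 seconds
T₂ = 23.46 minutes = 1407.6 s
1/T₁ = 0.0224669 s⁻¹
1/T₂ = 0.000710429 s⁻¹
|1/T₁ − 1/T₂| = 0.0217564 s⁻¹
T_syn = 1 / |1/T₁ − 1/T₂| = 45.9634 s ≈ 45.96 seconds

Final answer: T_syn = 45.96 seconds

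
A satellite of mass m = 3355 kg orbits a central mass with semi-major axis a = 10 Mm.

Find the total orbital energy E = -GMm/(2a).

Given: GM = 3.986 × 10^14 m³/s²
a = 10 Mm = 1 × 10^7 m
GM = 3.986 × 10^14 m³/s²
2a = 2 × 10^7 m
GMm = 3.986 × 10^14 × 3355 = 1.3373 × 10^18 m³·kg/s²
E = −GMm/(2a) = -6.68652 × 10^10 J ≈ -66.87 GJ

Final answer: -66.87 GJ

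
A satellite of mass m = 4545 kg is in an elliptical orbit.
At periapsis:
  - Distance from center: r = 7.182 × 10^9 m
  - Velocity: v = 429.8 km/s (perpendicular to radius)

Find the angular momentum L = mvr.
r = 7.182 × 10^9 m
v = 429.8 km/s = 429800 m/s
vr = 429800 × 7.182 × 10^9 = 3.08682 × 10^15 m²/s
L = m × vr = 4545 × 3.08682 × 10^15 = 1.40296 × 10^19 kg·m²/s ≈ 1.403 × 10^19 kg·m²/s

Final answer: L = 1.403 × 10^19 kg·m²/s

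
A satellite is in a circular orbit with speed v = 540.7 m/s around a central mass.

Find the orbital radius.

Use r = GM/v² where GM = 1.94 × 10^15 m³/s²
v = 540.7 m/s
GM = 1.94 × 10^15 m³/s²
v² = 292356 m²/s²
r = GM/v² = (1.94 × 10^15) / 292356 = 6.63573 × 10^9 m ≈ 6.636 Gm

Final answer: 6.636 Gm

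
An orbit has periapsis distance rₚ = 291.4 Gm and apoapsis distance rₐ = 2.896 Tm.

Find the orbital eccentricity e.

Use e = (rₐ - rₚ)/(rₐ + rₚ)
rₚ = 291.4 Gm = 2.914 × 10^11 m
rₐ = 2.896 Tm = 2.896 × 10^12 m
rₐ − rₚ = 2.6046 × 10^12 m
rₐ + rₚ = 3.1874 × 10^12 m
e = (rₐ − rₚ)/(rₐ + rₚ) = 0.817155

Final answer: e = 0.8172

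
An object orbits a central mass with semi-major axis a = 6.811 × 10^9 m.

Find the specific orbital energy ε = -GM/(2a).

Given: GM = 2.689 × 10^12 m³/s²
a = 6.811 × 10^9 m
GM = 2.689 × 10^12 m³/s²
2a = 1.3622 × 10^10 m
ε = −GM/(2a) = -197.401 J/kg ≈ -197.4 J/kg

Final answer: -197.4 J/kg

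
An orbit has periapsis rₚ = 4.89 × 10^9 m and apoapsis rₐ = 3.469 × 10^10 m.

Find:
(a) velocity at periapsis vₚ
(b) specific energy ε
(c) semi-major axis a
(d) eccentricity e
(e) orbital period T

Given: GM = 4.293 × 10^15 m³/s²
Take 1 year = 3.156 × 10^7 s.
rₚ = 4.89 × 10^9 m
rₐ = 3.469 × 10^10 m
GM = 4.293 × 10^15 m³/s²
a = (rₚ + rₐ)/2 = 1.979 × 10^10 m
e = (rₐ − rₚ)/(rₐ + rₚ) = (2.98 × 10^10) / (3.958 × 10^10) = 0.752906
(a) vₚ² = GM (2/rₚ − 1/a) = 4.293 × 10^15 × (4.08998 × 10^-10 − 5.05306 × 10^-11) = 1.5389 × 10^6 m²/s²;  vₚ = 1240.52 m/s ≈ 1.241 km/s
(b) 2a = 3.958 × 10^10 m;  ε = −GM/(2a) = -108464 J/kg ≈ -108.5 kJ/kg
(c) a = 1.979 × 10^10 m ≈ 1.979 × 10^10 m
(d) e = 0.752906 ≈ 0.7529
(e) a³ = 7.75064 × 10^30 m³;  T = 2π √(a³/GM) = 2π × 4.24901 × 10^7 s = 2.66973 × 10^8 s ≈ 8.459 years

Final answer:
(a) velocity at periapsis vₚ = 1.241 km/s
(b) specific energy ε = -108.5 kJ/kg
(c) semi-major axis a = 1.979 × 10^10 m
(d) eccentricity e = 0.7529
(e) orbital period T = 8.459 years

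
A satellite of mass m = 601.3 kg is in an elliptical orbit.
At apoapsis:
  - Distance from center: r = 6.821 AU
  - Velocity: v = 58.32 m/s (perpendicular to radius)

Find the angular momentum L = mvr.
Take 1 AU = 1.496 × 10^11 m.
r = 6.821 AU = 1.02042 × 10^12 m
v = 58.32 m/s
vr = 58.32 × 1.02042 × 10^12 = 5.9511 × 10^13 m²/s
L = m × vr = 601.3 × 5.9511 × 10^13 = 3.5784 × 10^16 kg·m²/s ≈ 3.578 × 10^16 kg·m²/s

Final answer: L = 3.578 × 10^16 kg·m²/s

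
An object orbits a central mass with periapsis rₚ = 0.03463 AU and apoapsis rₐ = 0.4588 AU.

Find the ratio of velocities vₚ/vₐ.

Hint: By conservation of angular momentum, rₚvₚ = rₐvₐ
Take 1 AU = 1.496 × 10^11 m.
rₚ = 0.03463 AU = 5.18065 × 10^9 m
rₐ = 0.4588 AU = 6.86365 × 10^10 m
rₚvₚ = rₐvₐ  ⇒  vₚ/vₐ = rₐ/rₚ
vₚ/vₐ = (6.86365 × 10^10) / (5.18065 × 10^9) = 13.2486

Final answer: vₚ/vₐ = 13.25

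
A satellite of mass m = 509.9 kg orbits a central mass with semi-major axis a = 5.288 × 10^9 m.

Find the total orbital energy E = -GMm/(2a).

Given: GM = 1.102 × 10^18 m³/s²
a = 5.288 × 10^9 m
GM = 1.102 × 10^18 m³/s²
2a = 1.0576 × 10^10 m
GMm = 1.102 × 10^18 × 509.9 = 5.6191 × 10^20 m³·kg/s²
E = −GMm/(2a) = -5.31307 × 10^10 J ≈ -53.13 GJ

Final answer: -53.13 GJ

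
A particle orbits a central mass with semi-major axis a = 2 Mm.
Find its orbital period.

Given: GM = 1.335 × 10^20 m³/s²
a = 2 Mm = 2 × 10^6 m
GM = 1.335 × 10^20 m³/s²
a³ = 8 × 10^18 m³
T = 2π √(a³/GM) = 2π √((8 × 10^18) / (1.335 × 10^20)) = 2π × 0.244796 s
T = 1.5381 s ≈ 1.538 seconds

Final answer: 1.538 seconds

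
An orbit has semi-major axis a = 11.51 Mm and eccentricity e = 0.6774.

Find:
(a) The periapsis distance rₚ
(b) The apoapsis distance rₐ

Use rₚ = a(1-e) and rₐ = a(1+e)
a = 11.51 Mm = 1.151 × 10^7 m
e = 0.6774:  1 − e = 0.3226,  1 + e = 1.6774
(a) rₚ = a(1 − e) = 1.151 × 10^7 m × 0.3226 = 3.71313 × 10^6 m ≈ 3.713 Mm
(b) rₐ = a(1 + e) = 1.151 × 10^7 m × 1.6774 = 1.93069 × 10^7 m ≈ 19.31 Mm

Final answer:
(a) rₚ = 3.713 Mm
(b) rₐ = 19.31 Mm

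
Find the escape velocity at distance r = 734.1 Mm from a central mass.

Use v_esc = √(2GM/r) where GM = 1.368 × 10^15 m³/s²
r = 734.1 Mm = 7.341 × 10^8 m
GM = 1.368 × 10^15 m³/s²
2GM/r = 2 × (1.368 × 10^15) / (7.341 × 10^8) = 3.72701 × 10^6 m²/s²
v_esc = √(2GM/r) = 1930.55 m/s ≈ 1.931 km/s

Final answer: 1.931 km/s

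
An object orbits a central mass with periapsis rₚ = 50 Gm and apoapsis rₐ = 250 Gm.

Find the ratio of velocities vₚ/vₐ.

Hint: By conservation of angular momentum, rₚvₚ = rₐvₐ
rₚ = 50 Gm = 5 × 10^10 m
rₐ = 250 Gm = 2.5 × 10^11 m
rₚvₚ = rₐvₐ  ⇒  vₚ/vₐ = rₐ/rₚ
vₚ/vₐ = (2.5 × 10^11) / (5 × 10^10) = 5

Final answer: vₚ/vₐ = 5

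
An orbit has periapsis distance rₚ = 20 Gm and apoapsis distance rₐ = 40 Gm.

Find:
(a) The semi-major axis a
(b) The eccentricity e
rₚ = 20 Gm = 2 × 10^10 m
rₐ = 40 Gm = 4 × 10^10 m
(a) a = (rₚ + rₐ)/2 = 3 × 10^10 m ≈ 30 Gm
(b) e = (rₐ − rₚ)/(rₐ + rₚ) = (2 × 10^10) / (6 × 10^10) = 0.333333

Final answer:
(a) a = 30 Gm
(b) e = 0.3333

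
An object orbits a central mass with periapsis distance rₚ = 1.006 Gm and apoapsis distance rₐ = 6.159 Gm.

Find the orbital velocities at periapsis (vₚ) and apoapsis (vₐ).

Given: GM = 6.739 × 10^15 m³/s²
rₚ = 1.006 Gm = 1.006 × 10^9 m
rₐ = 6.159 Gm = 6.159 × 10^9 m
GM = 6.739 × 10^15 m³/s²
a = (rₚ + rₐ)/2 = 3.5825 × 10^9 m
Vis-viva: v² = GM (2/r − 1/a)
vₚ² = 6.739 × 10^15 × (1.98807 × 10^-9 − 2.79135 × 10^-10) = 1.15165 × 10^7 m²/s²
vₚ = 3393.6 m/s ≈ 3.394 km/s
vₐ² = 6.739 × 10^15 × (3.24728 × 10^-10 − 2.79135 × 10^-10) = 307254 m²/s²
vₐ = 554.305 m/s ≈ 554.3 m/s

Final answer: vₚ = 3.394 km/s, vₐ = 554.3 m/s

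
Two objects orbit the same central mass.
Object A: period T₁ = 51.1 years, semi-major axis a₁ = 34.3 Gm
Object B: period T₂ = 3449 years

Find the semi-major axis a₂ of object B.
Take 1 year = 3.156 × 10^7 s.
T₁ = 51.1 years = 1.61272 × 10^9 s
T₂ = 3449 years = 1.0885 × 10^11 s
a₁ = 34.3 Gm = 3.43 × 10^10 m
Kepler's third law: (T₂/T₁)² = (a₂/a₁)³  ⇒  a₂ = a₁ (T₂/T₁)^(2/3)
T₂/T₁ = 67.4951
(T₂/T₁)^(2/3) = 16.5773
a₂ = 3.43 × 10^10 m × 16.5773 = 5.68603 × 10^11 m ≈ 568.6 Gm

Final answer: a₂ = 568.6 Gm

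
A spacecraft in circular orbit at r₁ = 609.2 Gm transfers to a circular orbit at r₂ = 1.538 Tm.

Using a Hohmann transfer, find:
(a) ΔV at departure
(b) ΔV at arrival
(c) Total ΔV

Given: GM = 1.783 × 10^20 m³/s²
r₁ = 609.2 Gm = 6.092 × 10^11 m
r₂ = 1.538 Tm = 1.538 × 10^12 m
GM = 1.783 × 10^20 m³/s²
Transfer ellipse: a_t = (r₁ + r₂)/2 = 1.0736 × 10^12 m
Circular speed at r₁: v₁ = √(GM/r₁) = 17107.9 m/s
Transfer speed at r₁ (periapsis): v₁ₜ = √(GM(2/r₁ − 1/a_t)) = 20476.4 m/s
(a) ΔV₁ = v₁ₜ − v₁ = 3368.49 m/s ≈ 3.368 km/s
Circular speed at r₂: v₂ = √(GM/r₂) = 10767.1 m/s
Transfer speed at r₂ (apoapsis): v₂ₜ = √(GM(2/r₂ − 1/a_t)) = 8110.66 m/s
(b) ΔV₂ = v₂ − v₂ₜ = 2656.41 m/s ≈ 2.656 km/s
(c) ΔV_total = ΔV₁ + ΔV₂ = 6024.9 m/s ≈ 6.025 km/s

Final answer:
(a) ΔV₁ = 3.368 km/s
(b) ΔV₂ = 2.656 km/s
(c) ΔV_total = 6.025 km/s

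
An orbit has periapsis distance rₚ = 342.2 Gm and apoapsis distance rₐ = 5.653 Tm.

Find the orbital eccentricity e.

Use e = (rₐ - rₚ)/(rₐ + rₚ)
rₚ = 342.2 Gm = 3.422 × 10^11 m
rₐ = 5.653 Tm = 5.653 × 10^12 m
rₐ − rₚ = 5.3108 × 10^12 m
rₐ + rₚ = 5.9952 × 10^12 m
e = (rₐ − rₚ)/(rₐ + rₚ) = 0.885842

Final answer: e = 0.8858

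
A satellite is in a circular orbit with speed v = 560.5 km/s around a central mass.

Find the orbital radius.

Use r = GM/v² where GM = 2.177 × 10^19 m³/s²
v = 560.5 km/s = 560500 m/s
GM = 2.177 × 10^19 m³/s²
v² = 3.1416 × 10^11 m²/s²
r = GM/v² = (2.177 × 10^19) / (3.1416 × 10^11) = 6.92958 × 10^7 m ≈ 69.3 Mm

Final answer: 69.3 Mm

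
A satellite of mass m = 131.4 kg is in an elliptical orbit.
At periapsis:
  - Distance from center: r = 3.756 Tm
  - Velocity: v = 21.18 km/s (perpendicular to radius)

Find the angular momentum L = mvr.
r = 3.756 Tm = 3.756 × 10^12 m
v = 21.18 km/s = 21180 m/s
vr = 21180 × 3.756 × 10^12 = 7.95521 × 10^16 m²/s
L = m × vr = 131.4 × 7.95521 × 10^16 = 1.04531 × 10^19 kg·m²/s ≈ 1.045 × 10^19 kg·m²/s

Final answer: L = 1.045 × 10^19 kg·m²/s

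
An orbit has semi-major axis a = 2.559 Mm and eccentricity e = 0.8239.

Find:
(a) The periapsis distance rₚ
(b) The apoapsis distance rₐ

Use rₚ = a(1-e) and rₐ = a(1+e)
a = 2.559 Mm = 2.559 × 10^6 m
e = 0.8239:  1 − e = 0.1761,  1 + e = 1.8239
(a) rₚ = a(1 − e) = 2.559 × 10^6 m × 0.1761 = 450640 m ≈ 450.6 km
(b) rₐ = a(1 + e) = 2.559 × 10^6 m × 1.8239 = 4.66736 × 10^6 m ≈ 4.667 Mm

Final answer:
(a) rₚ = 450.6 km
(b) rₐ = 4.667 Mm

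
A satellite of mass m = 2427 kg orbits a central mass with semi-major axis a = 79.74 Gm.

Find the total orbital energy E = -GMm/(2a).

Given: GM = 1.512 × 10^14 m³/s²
a = 79.74 Gm = 7.974 × 10^10 m
GM = 1.512 × 10^14 m³/s²
2a = 1.5948 × 10^11 m
GMm = 1.512 × 10^14 × 2427 = 3.66962 × 10^17 m³·kg/s²
E = −GMm/(2a) = -2.30099 × 10^6 J ≈ -2.301 MJ

Final answer: -2.301 MJ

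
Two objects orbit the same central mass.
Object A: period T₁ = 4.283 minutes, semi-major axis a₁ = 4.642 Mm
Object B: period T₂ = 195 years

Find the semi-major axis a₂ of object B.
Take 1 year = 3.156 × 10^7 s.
T₁ = 4.283 minutes = 256.98 s
T₂ = 195 years = 6.1542 × 10^9 s
a₁ = 4.642 Mm = 4.642 × 10^6 m
Kepler's third law: (T₂/T₁)² = (a₂/a₁)³  ⇒  a₂ = a₁ (T₂/T₁)^(2/3)
T₂/T₁ = 2.39482 × 10^7
(T₂/T₁)^(2/3) = 83083.5
a₂ = 4.642 × 10^6 m × 83083.5 = 3.85674 × 10^11 m ≈ 385.7 Gm

Final answer: a₂ = 385.7 Gm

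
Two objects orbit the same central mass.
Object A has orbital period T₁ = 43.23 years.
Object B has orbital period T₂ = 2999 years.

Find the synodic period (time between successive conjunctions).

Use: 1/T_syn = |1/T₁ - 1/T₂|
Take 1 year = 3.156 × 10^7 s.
T₁ = 43.23 years = 1.36434 × 10^9 s
T₂ = 2999 years = 9.46484 × 10^10 s
1/T₁ = 7.32956 × 10^-10 s⁻¹
1/T₂ = 1.05654 × 10^-11 s⁻¹
|1/T₁ − 1/T₂| = 7.2239 × 10^-10 s⁻¹
T_syn = 1 / |1/T₁ − 1/T₂| = 1.38429 × 10^9 s ≈ 43.86 years

Final answer: T_syn = 43.86 years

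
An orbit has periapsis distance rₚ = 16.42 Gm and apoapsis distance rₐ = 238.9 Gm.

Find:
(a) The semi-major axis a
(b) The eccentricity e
rₚ = 16.42 Gm = 1.642 × 10^10 m
rₐ = 238.9 Gm = 2.389 × 10^11 m
(a) a = (rₚ + rₐ)/2 = 1.2766 × 10^11 m ≈ 127.7 Gm
(b) e = (rₐ − rₚ)/(rₐ + rₚ) = (2.2248 × 10^11) / (2.5532 × 10^11) = 0.871377

Final answer:
(a) a = 127.7 Gm
(b) e = 0.8714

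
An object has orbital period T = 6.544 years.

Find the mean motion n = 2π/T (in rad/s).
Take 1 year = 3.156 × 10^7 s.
T = 6.544 years = 2.06529 × 10^8 s
n = 2π / (2.06529 × 10^8 s) = 3.04228 × 10^-8 rad/s ≈ 3.042 × 10^-8 rad/s

Final answer: n = 3.042 × 10^-8 rad/s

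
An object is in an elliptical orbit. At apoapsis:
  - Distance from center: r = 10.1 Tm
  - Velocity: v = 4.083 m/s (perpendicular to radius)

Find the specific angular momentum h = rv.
r = 10.1 Tm = 1.01 × 10^13 m
v = 4.083 m/s
h = rv = 1.01 × 10^13 × 4.083 = 4.12383 × 10^13 m²/s ≈ 4.124 × 10^13 m²/s

Final answer: h = 4.124 × 10^13 m²/s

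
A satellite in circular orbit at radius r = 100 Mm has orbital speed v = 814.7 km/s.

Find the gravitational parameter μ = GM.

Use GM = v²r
r = 100 Mm = 1 × 10^8 m
v = 814.7 km/s = 814700 m/s
v² = 6.63736 × 10^11 m²/s²
GM = v²r = 6.63736 × 10^11 × 1 × 10^8 = 6.63736 × 10^19 m³/s²
GM ≈ 6.637 × 10^19 m³/s²

Final answer: GM = 6.637 × 10^19 m³/s²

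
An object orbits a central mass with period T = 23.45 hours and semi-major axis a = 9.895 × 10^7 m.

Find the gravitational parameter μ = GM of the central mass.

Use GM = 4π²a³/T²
T = 23.45 hours = 84420 s
a = 9.895 × 10^7 m
a³ = 9.6883 × 10^23 m³
T² = 7.12674 × 10^9 s²
GM = 4π² × (9.6883 × 10^23) / (7.12674 × 10^9) = 5.36681 × 10^15 m³/s²
GM ≈ 5.367 × 10^15 m³/s²

Final answer: GM = 5.367 × 10^15 m³/s²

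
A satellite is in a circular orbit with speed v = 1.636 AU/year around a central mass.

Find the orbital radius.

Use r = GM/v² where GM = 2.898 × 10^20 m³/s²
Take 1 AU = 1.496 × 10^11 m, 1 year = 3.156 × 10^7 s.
v = 1.636 AU/year = 7754.93 m/s
GM = 2.898 × 10^20 m³/s²
v² = 6.01389 × 10^7 m²/s²
r = GM/v² = (2.898 × 10^20) / (6.01389 × 10^7) = 4.81884 × 10^12 m ≈ 32.21 AU

Final answer: 32.21 AU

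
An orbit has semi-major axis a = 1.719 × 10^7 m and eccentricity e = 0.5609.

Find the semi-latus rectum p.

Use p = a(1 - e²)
a = 1.719 × 10^7 m
e = 0.5609,  e² = 0.314609,  1 − e² = 0.685391
p = a(1 − e²) = 1.719 × 10^7 m × 0.685391 = 1.17819 × 10^7 m ≈ 1.178 × 10^7 m

Final answer: p = 1.178 × 10^7 m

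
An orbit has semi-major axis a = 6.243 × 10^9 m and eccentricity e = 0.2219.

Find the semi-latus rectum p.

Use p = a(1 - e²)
a = 6.243 × 10^9 m
e = 0.2219,  e² = 0.0492396,  1 − e² = 0.95076
p = a(1 − e²) = 6.243 × 10^9 m × 0.95076 = 5.9356 × 10^9 m ≈ 5.936 × 10^9 m

Final answer: p = 5.936 × 10^9 m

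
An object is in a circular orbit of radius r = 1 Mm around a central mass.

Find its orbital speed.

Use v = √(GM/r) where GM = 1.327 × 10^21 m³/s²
r = 1 Mm = 1 × 10^6 m
GM = 1.327 × 10^21 m³/s²
GM/r = (1.327 × 10^21) / (1 × 10^6) = 1.327 × 10^15 m²/s²
v = √(GM/r) = 3.6428 × 10^7 m/s ≈ 3.643 × 10^4 km/s

Final answer: 3.643 × 10^4 km/s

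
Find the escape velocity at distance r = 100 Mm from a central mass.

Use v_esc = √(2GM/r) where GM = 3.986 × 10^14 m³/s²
r = 100 Mm = 1 × 10^8 m
GM = 3.986 × 10^14 m³/s²
2GM/r = 2 × (3.986 × 10^14) / (1 × 10^8) = 7.972 × 10^6 m²/s²
v_esc = √(2GM/r) = 2823.47 m/s ≈ 2.823 km/s

Final answer: 2.823 km/s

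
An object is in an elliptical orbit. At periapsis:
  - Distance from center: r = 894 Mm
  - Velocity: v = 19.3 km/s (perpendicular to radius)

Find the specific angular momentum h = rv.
r = 894 Mm = 8.94 × 10^8 m
v = 19.3 km/s = 19300 m/s
h = rv = 8.94 × 10^8 × 19300 = 1.72542 × 10^13 m²/s ≈ 1.725 × 10^13 m²/s

Final answer: h = 1.725 × 10^13 m²/s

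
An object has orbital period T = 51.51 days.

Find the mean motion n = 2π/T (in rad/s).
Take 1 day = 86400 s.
T = 51.51 days = 4.45046 × 10^6 s
n = 2π / (4.45046 × 10^6 s) = 1.4118 × 10^-6 rad/s ≈ 1.412 × 10^-6 rad/s

Final answer: n = 1.412 × 10^-6 rad/s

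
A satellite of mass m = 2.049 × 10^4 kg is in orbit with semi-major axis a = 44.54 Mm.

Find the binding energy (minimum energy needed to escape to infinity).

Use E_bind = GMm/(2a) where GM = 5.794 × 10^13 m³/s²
a = 44.54 Mm = 4.454 × 10^7 m
GM = 5.794 × 10^13 m³/s²
m = 2.049 × 10^4 kg
GMm = 5.794 × 10^13 × 20490 = 1.18719 × 10^18 m³·kg/s²
2a = 8.908 × 10^7 m
E_bind = GMm/(2a) = 1.33272 × 10^10 J ≈ 13.33 GJ

Final answer: 13.33 GJ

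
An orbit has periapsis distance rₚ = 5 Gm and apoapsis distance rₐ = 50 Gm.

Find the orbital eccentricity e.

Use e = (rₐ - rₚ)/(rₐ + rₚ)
rₚ = 5 Gm = 5 × 10^9 m
rₐ = 50 Gm = 5 × 10^10 m
rₐ − rₚ = 4.5 × 10^10 m
rₐ + rₚ = 5.5 × 10^10 m
e = (rₐ − rₚ)/(rₐ + rₚ) = 0.818182

Final answer: e = 0.8182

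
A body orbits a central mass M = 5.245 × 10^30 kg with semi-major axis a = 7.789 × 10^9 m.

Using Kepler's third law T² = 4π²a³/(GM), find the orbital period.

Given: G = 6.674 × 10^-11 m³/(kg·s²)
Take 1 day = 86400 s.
M = 5.245 × 10^30 kg
GM = G × M = 6.674 × 10^-11 × 5.245 × 10^30 = 3.50051 × 10^20 m³/s²
a = 7.789 × 10^9 m
a³ = 4.72547 × 10^29 m³
T = 2π √(a³/GM) = 2π √((4.72547 × 10^29) / (3.50051 × 10^20)) = 2π × 36741.5 s
T = 230854 s ≈ 2.672 days

Final answer: 2.672 days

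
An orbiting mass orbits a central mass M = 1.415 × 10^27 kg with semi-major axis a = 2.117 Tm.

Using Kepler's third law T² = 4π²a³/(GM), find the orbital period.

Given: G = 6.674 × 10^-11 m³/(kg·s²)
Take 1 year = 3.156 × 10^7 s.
M = 1.415 × 10^27 kg
GM = G × M = 6.674 × 10^-11 × 1.415 × 10^27 = 9.44371 × 10^16 m³/s²
a = 2.117 Tm = 2.117 × 10^12 m
a³ = 9.48774 × 10^36 m³
T = 2π √(a³/GM) = 2π √((9.48774 × 10^36) / (9.44371 × 10^16)) = 2π × 1.00233 × 10^10 s
T = 6.29781 × 10^10 s ≈ 1996 years

Final answer: 1996 years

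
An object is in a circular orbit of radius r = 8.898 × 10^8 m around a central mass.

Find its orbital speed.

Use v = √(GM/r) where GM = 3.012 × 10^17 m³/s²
r = 8.898 × 10^8 m
GM = 3.012 × 10^17 m³/s²
GM/r = (3.012 × 10^17) / (8.898 × 10^8) = 3.38503 × 10^8 m²/s²
v = √(GM/r) = 18398.5 m/s ≈ 18.4 km/s

Final answer: 18.4 km/s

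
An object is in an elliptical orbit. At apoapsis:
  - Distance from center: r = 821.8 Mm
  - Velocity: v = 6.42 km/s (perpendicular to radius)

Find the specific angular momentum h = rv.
r = 821.8 Mm = 8.218 × 10^8 m
v = 6.42 km/s = 6420 m/s
h = rv = 8.218 × 10^8 × 6420 = 5.27596 × 10^12 m²/s ≈ 5.276 × 10^12 m²/s

Final answer: h = 5.276 × 10^12 m²/s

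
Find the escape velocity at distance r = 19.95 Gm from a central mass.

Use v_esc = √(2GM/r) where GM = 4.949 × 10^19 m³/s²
r = 19.95 Gm = 1.995 × 10^10 m
GM = 4.949 × 10^19 m³/s²
2GM/r = 2 × (4.949 × 10^19) / (1.995 × 10^10) = 4.9614 × 10^9 m²/s²
v_esc = √(2GM/r) = 70437.2 m/s ≈ 70.44 km/s

Final answer: 70.44 km/s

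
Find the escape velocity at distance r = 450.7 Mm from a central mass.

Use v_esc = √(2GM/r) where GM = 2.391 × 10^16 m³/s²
r = 450.7 Mm = 4.507 × 10^8 m
GM = 2.391 × 10^16 m³/s²
2GM/r = 2 × (2.391 × 10^16) / (4.507 × 10^8) = 1.06102 × 10^8 m²/s²
v_esc = √(2GM/r) = 10300.6 m/s ≈ 10.3 km/s

Final answer: 10.3 km/s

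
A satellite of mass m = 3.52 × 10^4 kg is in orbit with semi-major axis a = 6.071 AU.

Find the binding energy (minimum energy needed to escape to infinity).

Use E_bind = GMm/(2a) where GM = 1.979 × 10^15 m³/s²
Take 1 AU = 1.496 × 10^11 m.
a = 6.071 AU = 9.08222 × 10^11 m
GM = 1.979 × 10^15 m³/s²
m = 3.52 × 10^4 kg
GMm = 1.979 × 10^15 × 35200 = 6.96608 × 10^19 m³·kg/s²
2a = 1.81644 × 10^12 m
E_bind = GMm/(2a) = 3.83501 × 10^7 J ≈ 38.35 MJ

Final answer: 38.35 MJ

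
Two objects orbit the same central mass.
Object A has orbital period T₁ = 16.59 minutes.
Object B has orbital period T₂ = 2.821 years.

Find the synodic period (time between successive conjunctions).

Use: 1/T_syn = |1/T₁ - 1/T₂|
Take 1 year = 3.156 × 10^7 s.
T₁ = 16.59 minutes = 995.4 s
T₂ = 2.821 years = 8.90308 × 10^7 s
1/T₁ = 0.00100462 s⁻¹
1/T₂ = 1.12321 × 10^-8 s⁻¹
|1/T₁ − 1/T₂| = 0.00100461 s⁻¹
T_syn = 1 / |1/T₁ − 1/T₂| = 995.411 s ≈ 16.59 minutes

Final answer: T_syn = 16.59 minutes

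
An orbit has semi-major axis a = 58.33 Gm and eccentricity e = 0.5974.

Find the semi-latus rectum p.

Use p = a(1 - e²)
a = 58.33 Gm = 5.833 × 10^10 m
e = 0.5974,  e² = 0.356887,  1 − e² = 0.643113
p = a(1 − e²) = 5.833 × 10^10 m × 0.643113 = 3.75128 × 10^10 m ≈ 37.51 Gm

Final answer: p = 37.51 Gm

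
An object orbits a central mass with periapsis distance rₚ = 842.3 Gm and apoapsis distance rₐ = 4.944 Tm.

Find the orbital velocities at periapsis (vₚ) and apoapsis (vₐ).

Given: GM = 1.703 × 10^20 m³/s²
rₚ = 842.3 Gm = 8.423 × 10^11 m
rₐ = 4.944 Tm = 4.944 × 10^12 m
GM = 1.703 × 10^20 m³/s²
a = (rₚ + rₐ)/2 = 2.89315 × 10^12 m
Vis-viva: v² = GM (2/r − 1/a)
vₚ² = 1.703 × 10^20 × (2.37445 × 10^-12 − 3.45644 × 10^-13) = 3.45506 × 10^8 m²/s²
vₚ = 18587.8 m/s ≈ 18.59 km/s
vₐ² = 1.703 × 10^20 × (4.04531 × 10^-13 − 3.45644 × 10^-13) = 1.00284 × 10^7 m²/s²
vₐ = 3166.77 m/s ≈ 3.167 km/s

Final answer: vₚ = 18.59 km/s, vₐ = 3.167 km/s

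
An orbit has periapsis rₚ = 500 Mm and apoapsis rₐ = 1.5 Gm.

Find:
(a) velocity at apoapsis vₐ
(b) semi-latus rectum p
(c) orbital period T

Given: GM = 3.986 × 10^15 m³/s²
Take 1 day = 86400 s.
rₚ = 500 Mm = 5 × 10^8 m
rₐ = 1.5 Gm = 1.5 × 10^9 m
GM = 3.986 × 10^15 m³/s²
a = (rₚ + rₐ)/2 = 1 × 10^9 m
e = (rₐ − rₚ)/(rₐ + rₚ) = (1 × 10^9) / (2 × 10^9) = 0.5
(a) vₐ² = GM (2/rₐ − 1/a) = 3.986 × 10^15 × (1.33333 × 10^-9 − 1 × 10^-9) = 1.32867 × 10^6 m²/s²;  vₐ = 1152.68 m/s ≈ 1.153 km/s
(b) 1 − e² = 0.75;  p = a(1 − e²) = 1 × 10^9 × 0.75 = 7.5 × 10^8 m ≈ 750 Mm
(c) a³ = 1 × 10^27 m³;  T = 2π √(a³/GM) = 2π × 500877 s = 3.1471 × 10^6 s ≈ 36.42 days

Final answer:
(a) velocity at apoapsis vₐ = 1.153 km/s
(b) semi-latus rectum p = 750 Mm
(c) orbital period T = 36.42 days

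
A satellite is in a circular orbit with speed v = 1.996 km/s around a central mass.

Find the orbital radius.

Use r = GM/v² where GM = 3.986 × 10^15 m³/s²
v = 1.996 km/s = 1996 m/s
GM = 3.986 × 10^15 m³/s²
v² = 3.98402 × 10^6 m²/s²
r = GM/v² = (3.986 × 10^15) / (3.98402 × 10^6) = 1.0005 × 10^9 m ≈ 1 Gm

Final answer: 1 Gm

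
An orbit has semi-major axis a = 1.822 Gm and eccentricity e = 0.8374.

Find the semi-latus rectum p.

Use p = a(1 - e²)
a = 1.822 Gm = 1.822 × 10^9 m
e = 0.8374,  e² = 0.701239,  1 − e² = 0.298761
p = a(1 − e²) = 1.822 × 10^9 m × 0.298761 = 5.44343 × 10^8 m ≈ 544.3 Mm

Final answer: p = 544.3 Mm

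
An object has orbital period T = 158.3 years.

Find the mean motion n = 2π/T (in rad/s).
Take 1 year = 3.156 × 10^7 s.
T = 158.3 years = 4.99595 × 10^9 s
n = 2π / (4.99595 × 10^9 s) = 1.25766 × 10^-9 rad/s ≈ 1.258 × 10^-9 rad/s

Final answer: n = 1.258 × 10^-9 rad/s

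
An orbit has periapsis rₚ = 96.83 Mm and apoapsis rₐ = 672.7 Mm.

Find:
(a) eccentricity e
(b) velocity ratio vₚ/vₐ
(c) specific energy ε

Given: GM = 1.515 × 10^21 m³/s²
rₚ = 96.83 Mm = 9.683 × 10^7 m
rₐ = 672.7 Mm = 6.727 × 10^8 m
GM = 1.515 × 10^21 m³/s²
a = (rₚ + rₐ)/2 = 3.84765 × 10^8 m
e = (rₐ − rₚ)/(rₐ + rₚ) = (5.7587 × 10^8) / (7.6953 × 10^8) = 0.74834
(a) e = 0.74834 ≈ 0.7483
(b) vₚ/vₐ = rₐ/rₚ (angular momentum) = (6.727 × 10^8) / (9.683 × 10^7) = 6.94723 ≈ 6.947
(c) 2a = 7.6953 × 10^8 m;  ε = −GM/(2a) = -1.96873 × 10^12 J/kg ≈ -1969 GJ/kg

Final answer:
(a) eccentricity e = 0.7483
(b) velocity ratio vₚ/vₐ = 6.947
(c) specific energy ε = -1969 GJ/kg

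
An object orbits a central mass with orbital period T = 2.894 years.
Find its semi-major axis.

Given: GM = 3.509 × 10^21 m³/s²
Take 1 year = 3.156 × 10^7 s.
T = 2.894 years = 9.13346 × 10^7 s
GM = 3.509 × 10^21 m³/s²
Kepler's third law: a³ = GM T² / (4π²)
T² = 8.34202 × 10^15 s²
a³ = (3.509 × 10^21) × (8.34202 × 10^15) / (4π²) = 7.41472 × 10^35 m³
a = (a³)^(1/3) = 9.05103 × 10^11 m ≈ 905.1 Gm

Final answer: 905.1 Gm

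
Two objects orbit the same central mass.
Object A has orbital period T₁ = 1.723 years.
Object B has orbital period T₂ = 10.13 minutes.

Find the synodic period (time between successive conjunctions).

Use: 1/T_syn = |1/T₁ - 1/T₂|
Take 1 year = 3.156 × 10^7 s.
T₁ = 1.723 years = 5.43779 × 10^7 s
T₂ = 10.13 minutes = 607.8 s
1/T₁ = 1.83898 × 10^-8 s⁻¹
1/T₂ = 0.00164528 s⁻¹
|1/T₁ − 1/T₂| = 0.00164526 s⁻¹
T_syn = 1 / |1/T₁ − 1/T₂| = 607.807 s ≈ 10.13 minutes

Final answer: T_syn = 10.13 minutes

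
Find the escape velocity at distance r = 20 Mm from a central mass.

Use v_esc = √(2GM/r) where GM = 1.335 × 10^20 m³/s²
r = 20 Mm = 2 × 10^7 m
GM = 1.335 × 10^20 m³/s²
2GM/r = 2 × (1.335 × 10^20) / (2 × 10^7) = 1.335 × 10^13 m²/s²
v_esc = √(2GM/r) = 3.65377 × 10^6 m/s ≈ 3654 km/s

Final answer: 3654 km/s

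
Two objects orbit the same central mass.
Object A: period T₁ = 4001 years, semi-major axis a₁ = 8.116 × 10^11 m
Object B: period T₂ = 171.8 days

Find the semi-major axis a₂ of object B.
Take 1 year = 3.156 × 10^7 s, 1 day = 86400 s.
T₁ = 4001 years = 1.26272 × 10^11 s
T₂ = 171.8 days = 1.48435 × 10^7 s
a₁ = 8.116 × 10^11 m
Kepler's third law: (T₂/T₁)² = (a₂/a₁)³  ⇒  a₂ = a₁ (T₂/T₁)^(2/3)
T₂/T₁ = 0.000117552
(T₂/T₁)^(2/3) = 0.00239969
a₂ = 8.116 × 10^11 m × 0.00239969 = 1.94758 × 10^9 m ≈ 1.948 × 10^9 m

Final answer: a₂ = 1.948 × 10^9 m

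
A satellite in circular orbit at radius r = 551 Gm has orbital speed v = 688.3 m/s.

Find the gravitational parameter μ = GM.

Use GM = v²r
r = 551 Gm = 5.51 × 10^11 m
v = 688.3 m/s
v² = 473757 m²/s²
GM = v²r = 473757 × 5.51 × 10^11 = 2.6104 × 10^17 m³/s²
GM ≈ 2.61 × 10^17 m³/s²

Final answer: GM = 2.61 × 10^17 m³/s²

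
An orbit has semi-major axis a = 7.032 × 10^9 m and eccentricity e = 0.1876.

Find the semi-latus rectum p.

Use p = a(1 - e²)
a = 7.032 × 10^9 m
e = 0.1876,  e² = 0.0351938,  1 − e² = 0.964806
p = a(1 − e²) = 7.032 × 10^9 m × 0.964806 = 6.78452 × 10^9 m ≈ 6.785 × 10^9 m

Final answer: p = 6.785 × 10^9 m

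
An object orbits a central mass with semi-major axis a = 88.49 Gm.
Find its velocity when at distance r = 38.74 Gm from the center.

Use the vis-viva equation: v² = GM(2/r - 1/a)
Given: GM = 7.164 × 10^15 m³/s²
a = 88.49 Gm = 8.849 × 10^10 m
r = 38.74 Gm = 3.874 × 10^10 m
GM = 7.164 × 10^15 m³/s²
2/r − 1/a = 5.16262 × 10^-11 − 1.13007 × 10^-11 = 4.03255 × 10^-11 m⁻¹
v² = GM (2/r − 1/a) = 288892 m²/s²
v = 537.487 m/s ≈ 537.5 m/s

Final answer: 537.5 m/s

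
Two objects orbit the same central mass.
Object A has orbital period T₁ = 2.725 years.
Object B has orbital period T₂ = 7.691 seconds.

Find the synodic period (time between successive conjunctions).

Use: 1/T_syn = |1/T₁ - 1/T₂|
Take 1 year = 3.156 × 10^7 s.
T₁ = 2.725 years = 8.6001 × 10^7 s
T₂ = 7.691 seconds
1/T₁ = 1.16278 × 10^-8 s⁻¹
1/T₂ = 0.130022 s⁻¹
|1/T₁ − 1/T₂| = 0.130022 s⁻¹
T_syn = 1 / |1/T₁ − 1/T₂| = 7.691 s ≈ 7.691 seconds

Final answer: T_syn = 7.691 seconds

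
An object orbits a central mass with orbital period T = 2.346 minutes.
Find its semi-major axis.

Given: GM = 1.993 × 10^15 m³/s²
T = 2.346 minutes = 140.76 s
GM = 1.993 × 10^15 m³/s²
Kepler's third law: a³ = GM T² / (4π²)
T² = 19813.4 s²
a³ = (1.993 × 10^15) × 19813.4 / (4π²) = 1.00024 × 10^18 m³
a = (a³)^(1/3) = 1.00008 × 10^6 m ≈ 1 Mm

Final answer: 1 Mm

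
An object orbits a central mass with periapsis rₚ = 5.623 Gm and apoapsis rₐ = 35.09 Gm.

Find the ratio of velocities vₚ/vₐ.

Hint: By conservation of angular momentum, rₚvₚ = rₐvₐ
rₚ = 5.623 Gm = 5.623 × 10^9 m
rₐ = 35.09 Gm = 3.509 × 10^10 m
rₚvₚ = rₐvₐ  ⇒  vₚ/vₐ = rₐ/rₚ
vₚ/vₐ = (3.509 × 10^10) / (5.623 × 10^9) = 6.24044

Final answer: vₚ/vₐ = 6.24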